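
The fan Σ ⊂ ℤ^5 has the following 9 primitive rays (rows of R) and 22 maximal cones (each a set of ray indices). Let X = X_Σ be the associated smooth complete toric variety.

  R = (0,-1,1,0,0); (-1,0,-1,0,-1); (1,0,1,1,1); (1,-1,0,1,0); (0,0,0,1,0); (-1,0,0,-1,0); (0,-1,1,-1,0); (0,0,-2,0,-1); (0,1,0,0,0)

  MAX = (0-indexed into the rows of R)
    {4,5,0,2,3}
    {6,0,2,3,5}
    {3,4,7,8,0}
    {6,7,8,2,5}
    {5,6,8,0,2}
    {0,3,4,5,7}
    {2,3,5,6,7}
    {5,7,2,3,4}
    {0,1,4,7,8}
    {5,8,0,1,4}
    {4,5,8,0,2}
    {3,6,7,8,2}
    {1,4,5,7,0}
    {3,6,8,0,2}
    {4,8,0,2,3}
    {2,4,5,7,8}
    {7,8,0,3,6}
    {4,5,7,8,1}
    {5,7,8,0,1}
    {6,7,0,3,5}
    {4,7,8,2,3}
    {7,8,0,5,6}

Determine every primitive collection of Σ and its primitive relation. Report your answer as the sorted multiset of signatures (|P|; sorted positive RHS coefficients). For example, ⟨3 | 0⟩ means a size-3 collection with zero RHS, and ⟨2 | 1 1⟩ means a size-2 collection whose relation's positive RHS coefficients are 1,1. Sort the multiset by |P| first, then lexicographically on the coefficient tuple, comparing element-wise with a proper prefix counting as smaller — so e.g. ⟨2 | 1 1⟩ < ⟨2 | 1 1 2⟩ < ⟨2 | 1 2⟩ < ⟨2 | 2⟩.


7 collections generate NE(X_Σ); each relation:

  P={1,2}:  v_{1} + v_{2} = v_{4} ; sig = ⟨2 | 1⟩
  P={4,6}:  v_{4} + v_{6} = v_{0} ; sig = ⟨2 | 1⟩
  P={1,3}:  v_{1} + v_{3} = v_{0} + v_{4} + v_{7} ; sig = ⟨2 | 1 1 1⟩
  P={1,6}:  v_{1} + v_{6} = 2·v_{0} + v_{5} + v_{7} + v_{8} ; sig = ⟨2 | 1 1 1 2⟩
  P={3,5,8}:  v_{3} + v_{5} + v_{8} = 0 ; sig = ⟨3 | 0⟩
  P={0,2,7}:  v_{0} + v_{2} + v_{7} = v_{3} ; sig = ⟨3 | 1⟩
  P={0,4,5,7,8}:  v_{0} + v_{4} + v_{5} + v_{7} + v_{8} = v_{1} ; sig = ⟨5 | 1⟩

Sorted signature multiset PRS(X):
    ⟨2 | 1⟩
    ⟨2 | 1⟩
    ⟨2 | 1 1 1⟩
    ⟨2 | 1 1 1 2⟩
    ⟨3 | 0⟩
    ⟨3 | 1⟩
    ⟨5 | 1⟩


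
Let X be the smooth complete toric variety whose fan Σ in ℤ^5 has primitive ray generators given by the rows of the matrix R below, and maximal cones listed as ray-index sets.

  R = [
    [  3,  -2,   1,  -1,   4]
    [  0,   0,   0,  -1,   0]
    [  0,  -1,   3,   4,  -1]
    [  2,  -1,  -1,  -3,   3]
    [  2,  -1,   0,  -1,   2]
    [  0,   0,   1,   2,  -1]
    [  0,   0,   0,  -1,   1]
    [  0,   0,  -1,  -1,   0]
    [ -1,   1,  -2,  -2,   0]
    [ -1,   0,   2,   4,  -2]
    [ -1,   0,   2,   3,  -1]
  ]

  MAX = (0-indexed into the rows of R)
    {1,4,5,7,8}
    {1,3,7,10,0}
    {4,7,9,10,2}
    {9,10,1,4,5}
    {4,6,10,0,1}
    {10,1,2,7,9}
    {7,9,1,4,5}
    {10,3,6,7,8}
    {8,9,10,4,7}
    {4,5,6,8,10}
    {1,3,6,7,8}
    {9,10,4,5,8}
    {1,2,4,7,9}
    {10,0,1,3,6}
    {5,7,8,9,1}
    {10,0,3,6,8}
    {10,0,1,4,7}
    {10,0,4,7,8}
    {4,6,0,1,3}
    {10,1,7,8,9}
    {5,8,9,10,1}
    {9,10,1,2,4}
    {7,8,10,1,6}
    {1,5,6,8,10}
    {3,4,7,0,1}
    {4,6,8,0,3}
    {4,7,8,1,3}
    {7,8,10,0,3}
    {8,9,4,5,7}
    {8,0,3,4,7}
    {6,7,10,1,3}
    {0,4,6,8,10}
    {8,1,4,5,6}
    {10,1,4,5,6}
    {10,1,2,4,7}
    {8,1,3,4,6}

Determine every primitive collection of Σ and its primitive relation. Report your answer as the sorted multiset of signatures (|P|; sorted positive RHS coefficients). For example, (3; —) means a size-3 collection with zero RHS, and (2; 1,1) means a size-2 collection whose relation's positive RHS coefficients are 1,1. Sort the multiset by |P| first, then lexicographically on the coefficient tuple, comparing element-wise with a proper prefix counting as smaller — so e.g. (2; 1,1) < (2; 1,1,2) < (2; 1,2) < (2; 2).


Σ has 20 primitive collections:

  {3,5}:  v_{3} + v_{5} = v_{4}  ⇒ sig = (2; 1)
  {6,9}:  v_{6} + v_{9} = v_{10}  ⇒ sig = (2; 1)
  {2,8}:  v_{2} + v_{8} = v_{7} + v_{10}  ⇒ sig = (2; 1,1)
  {3,9}:  v_{3} + v_{9} = v_{4} + v_{7} + v_{10}  ⇒ sig = (2; 1,1,1)
  {2,6}:  v_{2} + v_{6} = v_{1} + v_{4} + v_{7} + 2·v_{10}  ⇒ sig = (2; 1,1,1,2)
  {2,5}:  v_{2} + v_{5} = v_{1} + v_{4} + 2·v_{9}  ⇒ sig = (2; 1,1,2)
  {0,5}:  v_{0} + v_{5} = 2·v_{4} + v_{10}  ⇒ sig = (2; 1,2)
  {0,9}:  v_{0} + v_{9} = 2·v_{4} + v_{7} + 2·v_{10}  ⇒ sig = (2; 1,2,2)
  {2,3}:  v_{2} + v_{3} = v_{1} + 2·v_{4} + 2·v_{7} + 2·v_{10}  ⇒ sig = (2; 1,2,2,2)
  {0,2}:  v_{0} + v_{2} = v_{1} + 3·v_{4} + 2·v_{7} + 3·v_{10}  ⇒ sig = (2; 1,2,3,3)
  {5,6,7}:  v_{5} + v_{6} + v_{7} = 0  ⇒ sig = (3; —)
  {3,4,10}:  v_{3} + v_{4} + v_{10} = v_{0}  ⇒ sig = (3; 1)
  {4,6,7}:  v_{4} + v_{6} + v_{7} = v_{3}  ⇒ sig = (3; 1)
  {5,7,10}:  v_{5} + v_{7} + v_{10} = v_{9}  ⇒ sig = (3; 1)
  {0,1,8}:  v_{0} + v_{1} + v_{8} = v_{3} + v_{6}  ⇒ sig = (3; 1,1)
  {0,6,7}:  v_{0} + v_{6} + v_{7} = 2·v_{3} + v_{10}  ⇒ sig = (3; 1,2)
  {1,4,8,9}:  v_{1} + v_{4} + v_{8} + v_{9} = 0  ⇒ sig = (4; —)
  {1,4,8,10}:  v_{1} + v_{4} + v_{8} + v_{10} = v_{6}  ⇒ sig = (4; 1)
  {1,3,8,10}:  v_{1} + v_{3} + v_{8} + v_{10} = 2·v_{6} + v_{7}  ⇒ sig = (4; 1,2)
  {1,4,7,9,10}:  v_{1} + v_{4} + v_{7} + v_{9} + v_{10} = v_{2}  ⇒ sig = (5; 1)

Sorted signature multiset PRS(X):
    (2; 1)
    (2; 1)
    (2; 1,1)
    (2; 1,1,1)
    (2; 1,1,1,2)
    (2; 1,1,2)
    (2; 1,2)
    (2; 1,2,2)
    (2; 1,2,2,2)
    (2; 1,2,3,3)
    (3; —)
    (3; 1)
    (3; 1)
    (3; 1)
    (3; 1,1)
    (3; 1,2)
    (4; —)
    (4; 1)
    (4; 1,2)
    (5; 1)


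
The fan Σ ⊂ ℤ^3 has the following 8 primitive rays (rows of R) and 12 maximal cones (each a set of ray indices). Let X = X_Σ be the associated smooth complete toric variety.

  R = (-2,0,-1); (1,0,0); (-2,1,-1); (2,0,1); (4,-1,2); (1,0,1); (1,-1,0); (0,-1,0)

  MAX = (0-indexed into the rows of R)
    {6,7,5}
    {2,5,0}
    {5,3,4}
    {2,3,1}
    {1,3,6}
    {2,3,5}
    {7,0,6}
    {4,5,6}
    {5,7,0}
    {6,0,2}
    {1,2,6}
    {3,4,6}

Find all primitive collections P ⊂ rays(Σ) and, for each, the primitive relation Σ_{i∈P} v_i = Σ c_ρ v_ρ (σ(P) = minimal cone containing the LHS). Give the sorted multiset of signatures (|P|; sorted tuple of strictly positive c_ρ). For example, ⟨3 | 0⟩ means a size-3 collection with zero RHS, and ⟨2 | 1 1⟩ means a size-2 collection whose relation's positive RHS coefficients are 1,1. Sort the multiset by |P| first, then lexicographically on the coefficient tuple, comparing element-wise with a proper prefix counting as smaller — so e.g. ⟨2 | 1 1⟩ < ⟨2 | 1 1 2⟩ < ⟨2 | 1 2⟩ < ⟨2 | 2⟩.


14 collections generate NE(X_Σ); each relation:

  {0,3}:  v_{0} + v_{3} = 0 — sig = ⟨2 | 0⟩
  {1,5}:  v_{1} + v_{5} = v_{3} — sig = ⟨2 | 1⟩
  {1,7}:  v_{1} + v_{7} = v_{6} — sig = ⟨2 | 1⟩
  {2,4}:  v_{2} + v_{4} = v_{3} — sig = ⟨2 | 1⟩
  {2,7}:  v_{2} + v_{7} = v_{0} — sig = ⟨2 | 1⟩
  {0,1}:  v_{0} + v_{1} = v_{2} + v_{6} — sig = ⟨2 | 1 1⟩
  {0,4}:  v_{0} + v_{4} = v_{5} + v_{6} — sig = ⟨2 | 1 1⟩
  {3,7}:  v_{3} + v_{7} = v_{5} + v_{6} — sig = ⟨2 | 1 1⟩
  {1,4}:  v_{1} + v_{4} = 2·v_{3} + v_{6} — sig = ⟨2 | 1 2⟩
  {4,7}:  v_{4} + v_{7} = 2·v_{5} + 2·v_{6} — sig = ⟨2 | 2 2⟩
  {2,5,6}:  v_{2} + v_{5} + v_{6} = 0 — sig = ⟨3 | 0⟩
  {0,5,6}:  v_{0} + v_{5} + v_{6} = v_{7} — sig = ⟨3 | 1⟩
  {2,3,6}:  v_{2} + v_{3} + v_{6} = v_{1} — sig = ⟨3 | 1⟩
  {3,5,6}:  v_{3} + v_{5} + v_{6} = v_{4} — sig = ⟨3 | 1⟩

Hence PRS(X_Σ) =
[⟨2 | 0⟩, ⟨2 | 1⟩, ⟨2 | 1⟩, ⟨2 | 1⟩, ⟨2 | 1⟩, ⟨2 | 1 1⟩, ⟨2 | 1 1⟩, ⟨2 | 1 1⟩, ⟨2 | 1 2⟩, ⟨2 | 2 2⟩, ⟨3 | 0⟩, ⟨3 | 1⟩, ⟨3 | 1⟩, ⟨3 | 1⟩]


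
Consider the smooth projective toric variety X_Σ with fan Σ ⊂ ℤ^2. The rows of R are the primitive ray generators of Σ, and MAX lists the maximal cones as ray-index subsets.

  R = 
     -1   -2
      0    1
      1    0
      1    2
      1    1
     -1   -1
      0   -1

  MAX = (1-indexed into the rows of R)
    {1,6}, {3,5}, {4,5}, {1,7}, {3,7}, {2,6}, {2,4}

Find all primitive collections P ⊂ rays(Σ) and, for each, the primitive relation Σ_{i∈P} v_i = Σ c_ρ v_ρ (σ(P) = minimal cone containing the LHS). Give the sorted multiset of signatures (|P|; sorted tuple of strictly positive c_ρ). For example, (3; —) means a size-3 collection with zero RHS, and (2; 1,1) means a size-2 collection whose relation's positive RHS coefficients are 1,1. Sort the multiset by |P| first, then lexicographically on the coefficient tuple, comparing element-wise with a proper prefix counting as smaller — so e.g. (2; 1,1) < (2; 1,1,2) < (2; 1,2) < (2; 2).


14 minimal non-faces of Δ(Σ) (on 7 rays):

  {1,4}:  v_{1} + v_{4} = 0 ; sig = (2; —)
  {2,7}:  v_{2} + v_{7} = 0 ; sig = (2; —)
  {5,6}:  v_{5} + v_{6} = 0 ; sig = (2; —)
  {1,2}:  v_{1} + v_{2} = v_{6} ; sig = (2; 1)
  {1,5}:  v_{1} + v_{5} = v_{7} ; sig = (2; 1)
  {2,3}:  v_{2} + v_{3} = v_{5} ; sig = (2; 1)
  {2,5}:  v_{2} + v_{5} = v_{4} ; sig = (2; 1)
  {3,6}:  v_{3} + v_{6} = v_{7} ; sig = (2; 1)
  {4,6}:  v_{4} + v_{6} = v_{2} ; sig = (2; 1)
  {4,7}:  v_{4} + v_{7} = v_{5} ; sig = (2; 1)
  {5,7}:  v_{5} + v_{7} = v_{3} ; sig = (2; 1)
  {6,7}:  v_{6} + v_{7} = v_{1} ; sig = (2; 1)
  {1,3}:  v_{1} + v_{3} = 2·v_{7} ; sig = (2; 2)
  {3,4}:  v_{3} + v_{4} = 2·v_{5} ; sig = (2; 2)

Hence PRS(X_Σ) =
{ (2; —) ×3,  (2; 1) ×9,  (2; 2) ×2 }


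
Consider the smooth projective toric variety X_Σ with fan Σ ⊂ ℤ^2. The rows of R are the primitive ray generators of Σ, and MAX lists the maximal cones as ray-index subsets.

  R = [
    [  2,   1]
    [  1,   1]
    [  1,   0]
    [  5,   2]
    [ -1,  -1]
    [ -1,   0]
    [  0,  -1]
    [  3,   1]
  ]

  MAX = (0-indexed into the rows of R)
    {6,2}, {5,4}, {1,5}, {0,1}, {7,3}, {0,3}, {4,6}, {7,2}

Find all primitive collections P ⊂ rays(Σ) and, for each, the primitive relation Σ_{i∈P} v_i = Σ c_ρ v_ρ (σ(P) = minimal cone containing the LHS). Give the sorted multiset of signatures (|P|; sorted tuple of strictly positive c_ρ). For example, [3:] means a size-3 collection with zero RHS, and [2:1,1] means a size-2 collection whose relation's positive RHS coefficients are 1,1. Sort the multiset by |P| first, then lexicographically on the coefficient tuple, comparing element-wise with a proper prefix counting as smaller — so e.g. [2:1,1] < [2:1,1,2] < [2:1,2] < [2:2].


|primitive collections| = 20. Relations:

  P={1,4}:  v_{1} + v_{4} = 0  ⇒ sig = [2:]
  P={2,5}:  v_{2} + v_{5} = 0  ⇒ sig = [2:]
  P={0,2}:  v_{0} + v_{2} = v_{7}  ⇒ sig = [2:1]
  P={0,4}:  v_{0} + v_{4} = v_{2}  ⇒ sig = [2:1]
  P={0,5}:  v_{0} + v_{5} = v_{1}  ⇒ sig = [2:1]
  P={0,7}:  v_{0} + v_{7} = v_{3}  ⇒ sig = [2:1]
  P={1,2}:  v_{1} + v_{2} = v_{0}  ⇒ sig = [2:1]
  P={1,6}:  v_{1} + v_{6} = v_{2}  ⇒ sig = [2:1]
  P={2,4}:  v_{2} + v_{4} = v_{6}  ⇒ sig = [2:1]
  P={5,6}:  v_{5} + v_{6} = v_{4}  ⇒ sig = [2:1]
  P={5,7}:  v_{5} + v_{7} = v_{0}  ⇒ sig = [2:1]
  P={3,4}:  v_{3} + v_{4} = v_{2} + v_{7}  ⇒ sig = [2:1,1]
  P={3,6}:  v_{3} + v_{6} = 2·v_{2} + v_{7}  ⇒ sig = [2:1,2]
  P={0,6}:  v_{0} + v_{6} = 2·v_{2}  ⇒ sig = [2:2]
  P={1,7}:  v_{1} + v_{7} = 2·v_{0}  ⇒ sig = [2:2]
  P={2,3}:  v_{2} + v_{3} = 2·v_{7}  ⇒ sig = [2:2]
  P={3,5}:  v_{3} + v_{5} = 2·v_{0}  ⇒ sig = [2:2]
  P={4,7}:  v_{4} + v_{7} = 2·v_{2}  ⇒ sig = [2:2]
  P={1,3}:  v_{1} + v_{3} = 3·v_{0}  ⇒ sig = [2:3]
  P={6,7}:  v_{6} + v_{7} = 3·v_{2}  ⇒ sig = [2:3]

Hence PRS(X_Σ) =
[[2:], [2:], [2:1], [2:1], [2:1], [2:1], [2:1], [2:1], [2:1], [2:1], [2:1], [2:1,1], [2:1,2], [2:2], [2:2], [2:2], [2:2], [2:2], [2:3], [2:3]]


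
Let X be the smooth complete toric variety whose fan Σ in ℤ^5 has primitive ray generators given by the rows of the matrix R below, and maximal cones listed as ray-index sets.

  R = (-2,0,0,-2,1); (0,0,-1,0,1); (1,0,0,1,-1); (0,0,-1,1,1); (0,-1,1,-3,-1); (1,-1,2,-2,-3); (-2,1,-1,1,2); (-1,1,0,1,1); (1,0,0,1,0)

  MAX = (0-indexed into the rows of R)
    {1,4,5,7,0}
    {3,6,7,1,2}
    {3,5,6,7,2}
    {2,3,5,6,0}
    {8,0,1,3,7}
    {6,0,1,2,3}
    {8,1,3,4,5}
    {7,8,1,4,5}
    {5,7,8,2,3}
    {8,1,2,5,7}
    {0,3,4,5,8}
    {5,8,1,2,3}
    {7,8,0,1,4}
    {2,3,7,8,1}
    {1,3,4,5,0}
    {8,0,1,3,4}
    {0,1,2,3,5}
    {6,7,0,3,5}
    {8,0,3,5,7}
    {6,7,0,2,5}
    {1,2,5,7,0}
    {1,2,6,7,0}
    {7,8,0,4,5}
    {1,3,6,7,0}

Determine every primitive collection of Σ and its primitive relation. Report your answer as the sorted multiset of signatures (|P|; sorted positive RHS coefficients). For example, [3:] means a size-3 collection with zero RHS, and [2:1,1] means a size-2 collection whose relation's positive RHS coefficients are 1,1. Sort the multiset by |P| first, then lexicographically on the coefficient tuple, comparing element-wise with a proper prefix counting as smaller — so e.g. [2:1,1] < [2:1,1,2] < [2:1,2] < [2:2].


Δ(Σ) — 9 vertices, 9 min non-faces:

  • {4,6}:  v_{4} + v_{6} = v_{0} ; sig = [2:1]
  • {2,4}:  v_{2} + v_{4} = v_{1} + v_{5} ; sig = [2:1,1]
  • {6,8}:  v_{6} + v_{8} = v_{3} + v_{7} ; sig = [2:1,1]
  • {0,2,8}:  v_{0} + v_{2} + v_{8} = 0 ; sig = [3:]
  • {1,5,6}:  v_{1} + v_{5} + v_{6} = v_{0} + v_{2} ; sig = [3:1,1]
  • {3,4,7}:  v_{3} + v_{4} + v_{7} = v_{0} + v_{8} ; sig = [3:1,1]
  • {1,3,5,7}:  v_{1} + v_{3} + v_{5} + v_{7} = 0 ; sig = [4:]
  • {0,1,5,8}:  v_{0} + v_{1} + v_{5} + v_{8} = v_{4} ; sig = [4:1]
  • {0,2,3,7}:  v_{0} + v_{2} + v_{3} + v_{7} = v_{6} ; sig = [4:1]

Signatures (|P|; sorted positive RHS coefficients), sorted:
{ [2:1],  [2:1,1] ×2,  [3:],  [3:1,1] ×2,  [4:],  [4:1] ×2 }


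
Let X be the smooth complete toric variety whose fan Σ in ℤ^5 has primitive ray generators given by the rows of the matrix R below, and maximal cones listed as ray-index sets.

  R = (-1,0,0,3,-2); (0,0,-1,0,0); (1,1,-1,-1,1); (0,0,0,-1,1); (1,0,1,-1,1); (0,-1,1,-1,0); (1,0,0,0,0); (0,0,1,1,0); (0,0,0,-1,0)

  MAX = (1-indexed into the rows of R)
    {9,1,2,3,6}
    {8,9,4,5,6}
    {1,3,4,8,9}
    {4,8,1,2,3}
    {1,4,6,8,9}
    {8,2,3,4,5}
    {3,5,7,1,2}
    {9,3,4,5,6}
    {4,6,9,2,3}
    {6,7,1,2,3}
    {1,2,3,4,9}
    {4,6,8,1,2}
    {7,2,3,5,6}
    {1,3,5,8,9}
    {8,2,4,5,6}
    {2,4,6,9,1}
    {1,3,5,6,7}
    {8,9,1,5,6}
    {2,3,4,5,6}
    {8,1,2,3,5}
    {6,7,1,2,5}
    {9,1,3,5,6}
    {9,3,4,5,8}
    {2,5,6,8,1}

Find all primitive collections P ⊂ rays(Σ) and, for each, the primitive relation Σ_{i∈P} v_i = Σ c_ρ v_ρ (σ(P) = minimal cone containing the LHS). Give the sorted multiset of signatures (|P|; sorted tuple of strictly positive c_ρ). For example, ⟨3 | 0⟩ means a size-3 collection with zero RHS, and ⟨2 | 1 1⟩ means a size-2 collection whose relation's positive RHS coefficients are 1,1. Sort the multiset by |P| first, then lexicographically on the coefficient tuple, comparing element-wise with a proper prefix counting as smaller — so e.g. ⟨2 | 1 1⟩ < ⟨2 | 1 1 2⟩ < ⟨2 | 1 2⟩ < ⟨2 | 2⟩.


The 9 primitive collections of Σ (r=9, n=5):

  • {4,7}:  v_{4} + v_{7} = v_{2} + v_{5}  →  sig = ⟨2 | 1 1⟩
  • {7,8}:  v_{7} + v_{8} = v_{1} + v_{2} + 2·v_{5}  →  sig = ⟨2 | 1 1 2⟩
  • {7,9}:  v_{7} + v_{9} = v_{1} + 2·v_{3} + 2·v_{6}  →  sig = ⟨2 | 1 2 2⟩
  • {2,8,9}:  v_{2} + v_{8} + v_{9} = 0  →  sig = ⟨3 | 0⟩
  • {1,4,5}:  v_{1} + v_{4} + v_{5} = v_{8}  →  sig = ⟨3 | 1⟩
  • {3,6,8}:  v_{3} + v_{6} + v_{8} = v_{5}  →  sig = ⟨3 | 1⟩
  • {2,5,9}:  v_{2} + v_{5} + v_{9} = v_{3} + v_{6}  →  sig = ⟨3 | 1 1⟩
  • {1,3,4,6}:  v_{1} + v_{3} + v_{4} + v_{6} = 0  →  sig = ⟨4 | 0⟩
  • {1,2,3,5,6}:  v_{1} + v_{2} + v_{3} + v_{5} + v_{6} = v_{7}  →  sig = ⟨5 | 1⟩

Hence PRS(X_Σ) =
{ ⟨2 | 1 1⟩,  ⟨2 | 1 1 2⟩,  ⟨2 | 1 2 2⟩,  ⟨3 | 0⟩,  ⟨3 | 1⟩ ×2,  ⟨3 | 1 1⟩,  ⟨4 | 0⟩,  ⟨5 | 1⟩ }


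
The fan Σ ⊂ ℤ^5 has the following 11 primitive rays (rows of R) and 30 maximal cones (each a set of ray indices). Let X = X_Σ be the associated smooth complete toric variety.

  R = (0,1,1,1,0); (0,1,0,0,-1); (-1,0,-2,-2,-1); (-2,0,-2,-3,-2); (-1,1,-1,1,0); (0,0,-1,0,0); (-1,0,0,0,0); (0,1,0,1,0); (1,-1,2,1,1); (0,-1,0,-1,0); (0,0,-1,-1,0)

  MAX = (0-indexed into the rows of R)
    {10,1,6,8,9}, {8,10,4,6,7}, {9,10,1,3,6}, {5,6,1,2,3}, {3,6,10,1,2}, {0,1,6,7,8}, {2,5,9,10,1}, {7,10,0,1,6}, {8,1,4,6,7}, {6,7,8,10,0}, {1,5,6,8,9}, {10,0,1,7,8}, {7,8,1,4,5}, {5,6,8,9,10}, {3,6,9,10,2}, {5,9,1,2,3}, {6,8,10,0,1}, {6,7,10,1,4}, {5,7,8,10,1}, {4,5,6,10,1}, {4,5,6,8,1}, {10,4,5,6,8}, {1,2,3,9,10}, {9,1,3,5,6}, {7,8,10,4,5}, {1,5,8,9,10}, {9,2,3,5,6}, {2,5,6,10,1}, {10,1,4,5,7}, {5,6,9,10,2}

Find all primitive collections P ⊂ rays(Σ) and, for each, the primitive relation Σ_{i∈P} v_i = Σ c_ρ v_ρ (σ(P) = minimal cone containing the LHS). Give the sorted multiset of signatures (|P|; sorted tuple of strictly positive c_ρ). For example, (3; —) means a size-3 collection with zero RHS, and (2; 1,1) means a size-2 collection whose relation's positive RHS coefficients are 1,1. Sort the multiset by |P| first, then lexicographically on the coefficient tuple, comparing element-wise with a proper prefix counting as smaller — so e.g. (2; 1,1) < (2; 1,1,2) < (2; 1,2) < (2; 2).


The 20 primitive collections of Σ (r=11, n=5):

  • {7,9}:  v_{7} + v_{9} = 0 — sig = (2; —)
  • {0,5}:  v_{0} + v_{5} = v_{7} — sig = (2; 1)
  • {2,8}:  v_{2} + v_{8} = v_{9} — sig = (2; 1)
  • {4,9}:  v_{4} + v_{9} = v_{5} + v_{6} — sig = (2; 1,1)
  • {0,2}:  v_{0} + v_{2} = v_{1} + v_{6} + v_{10} — sig = (2; 1,1,1)
  • {3,7}:  v_{3} + v_{7} = v_{1} + v_{2} + v_{6} — sig = (2; 1,1,1)
  • {0,9}:  v_{0} + v_{9} = v_{1} + v_{6} + v_{8} + v_{10} — sig = (2; 1,1,1,1)
  • {2,7}:  v_{2} + v_{7} = v_{1} + v_{5} + v_{6} + v_{10} — sig = (2; 1,1,1,1)
  • {3,4}:  v_{3} + v_{4} = v_{1} + v_{2} + v_{5} + 2·v_{6} — sig = (2; 1,1,1,2)
  • {3,8}:  v_{3} + v_{8} = v_{1} + v_{6} + 2·v_{9} — sig = (2; 1,1,2)
  • {0,3}:  v_{0} + v_{3} = 2·v_{1} + 2·v_{6} + v_{9} + v_{10} — sig = (2; 1,1,2,2)
  • {2,4}:  v_{2} + v_{4} = v_{1} + 2·v_{5} + 2·v_{6} + v_{10} — sig = (2; 1,1,2,2)
  • {0,4}:  v_{0} + v_{4} = v_{6} + 2·v_{7} — sig = (2; 1,2)
  • {5,6,7}:  v_{5} + v_{6} + v_{7} = v_{4} — sig = (3; 1)
  • {3,5,10}:  v_{3} + v_{5} + v_{10} = 2·v_{2} — sig = (3; 2)
  • {1,2,6,9}:  v_{1} + v_{2} + v_{6} + v_{9} = v_{3} — sig = (4; 1)
  • {1,4,8,10}:  v_{1} + v_{4} + v_{8} + v_{10} = v_{7} — sig = (4; 1)
  • {1,5,6,8,10}:  v_{1} + v_{5} + v_{6} + v_{8} + v_{10} = 0 — sig = (5; —)
  • {1,5,6,9,10}:  v_{1} + v_{5} + v_{6} + v_{9} + v_{10} = v_{2} — sig = (5; 1)
  • {1,6,7,8,10}:  v_{1} + v_{6} + v_{7} + v_{8} + v_{10} = v_{0} — sig = (5; 1)

Sorted signature multiset PRS(X):
    |P|=2: 13 collections, coeffs (), (1), (1), (1,1), (1,1,1), (1,1,1), (1,1,1,1), (1,1,1,1), (1,1,1,2), (1,1,2), (1,1,2,2), (1,1,2,2), (1,2)
    |P|=3: 2 collections, coeffs (1), (2)
    |P|=4: 2 collections, coeffs (1), (1)
    |P|=5: 3 collections, coeffs (), (1), (1)


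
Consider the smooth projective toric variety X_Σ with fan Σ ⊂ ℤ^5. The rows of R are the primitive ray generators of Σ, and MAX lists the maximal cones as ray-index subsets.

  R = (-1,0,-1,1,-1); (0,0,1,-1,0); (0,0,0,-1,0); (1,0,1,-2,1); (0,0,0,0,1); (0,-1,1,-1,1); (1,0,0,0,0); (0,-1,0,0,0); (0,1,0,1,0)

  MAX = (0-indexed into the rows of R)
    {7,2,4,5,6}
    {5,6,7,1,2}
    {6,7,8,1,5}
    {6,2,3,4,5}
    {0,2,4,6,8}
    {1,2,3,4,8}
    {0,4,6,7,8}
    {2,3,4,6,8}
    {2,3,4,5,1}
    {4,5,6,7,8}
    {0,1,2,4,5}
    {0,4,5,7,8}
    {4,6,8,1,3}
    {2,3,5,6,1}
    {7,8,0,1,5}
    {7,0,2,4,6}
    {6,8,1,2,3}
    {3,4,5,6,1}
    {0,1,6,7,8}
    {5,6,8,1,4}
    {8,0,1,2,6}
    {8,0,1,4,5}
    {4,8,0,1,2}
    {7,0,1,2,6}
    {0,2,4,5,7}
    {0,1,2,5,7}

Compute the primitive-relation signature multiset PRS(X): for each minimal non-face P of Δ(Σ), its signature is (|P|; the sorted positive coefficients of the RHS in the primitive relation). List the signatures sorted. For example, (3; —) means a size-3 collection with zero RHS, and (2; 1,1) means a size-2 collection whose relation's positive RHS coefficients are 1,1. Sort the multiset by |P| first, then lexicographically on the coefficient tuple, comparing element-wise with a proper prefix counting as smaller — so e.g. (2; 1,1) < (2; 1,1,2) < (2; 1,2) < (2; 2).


Minimal non-faces — 9 found among 9 rays, 26 max cones:

  P={0,3}:  v_{0} + v_{3} = v_{2}  so sig = (2; 1)
  P={3,7}:  v_{3} + v_{7} = v_{2} + v_{5} + v_{6}  so sig = (2; 1,1,1)
  P={2,7,8}:  v_{2} + v_{7} + v_{8} = 0  so sig = (3; —)
  P={0,5,6}:  v_{0} + v_{5} + v_{6} = v_{7}  so sig = (3; 1)
  P={1,4,7}:  v_{1} + v_{4} + v_{7} = v_{5}  so sig = (3; 1)
  P={2,5,8}:  v_{2} + v_{5} + v_{8} = v_{1} + v_{4}  so sig = (3; 1,1)
  P={3,5,8}:  v_{3} + v_{5} + v_{8} = 2·v_{1} + 2·v_{4} + v_{6}  so sig = (3; 1,2,2)
  P={0,1,4,6}:  v_{0} + v_{1} + v_{4} + v_{6} = 0  so sig = (4; —)
  P={1,2,4,6}:  v_{1} + v_{2} + v_{4} + v_{6} = v_{3}  so sig = (4; 1)

Signatures (|P|; sorted positive RHS coefficients), sorted:
{ (2; 1),  (2; 1,1,1),  (3; —),  (3; 1) ×2,  (3; 1,1),  (3; 1,2,2),  (4; —),  (4; 1) }


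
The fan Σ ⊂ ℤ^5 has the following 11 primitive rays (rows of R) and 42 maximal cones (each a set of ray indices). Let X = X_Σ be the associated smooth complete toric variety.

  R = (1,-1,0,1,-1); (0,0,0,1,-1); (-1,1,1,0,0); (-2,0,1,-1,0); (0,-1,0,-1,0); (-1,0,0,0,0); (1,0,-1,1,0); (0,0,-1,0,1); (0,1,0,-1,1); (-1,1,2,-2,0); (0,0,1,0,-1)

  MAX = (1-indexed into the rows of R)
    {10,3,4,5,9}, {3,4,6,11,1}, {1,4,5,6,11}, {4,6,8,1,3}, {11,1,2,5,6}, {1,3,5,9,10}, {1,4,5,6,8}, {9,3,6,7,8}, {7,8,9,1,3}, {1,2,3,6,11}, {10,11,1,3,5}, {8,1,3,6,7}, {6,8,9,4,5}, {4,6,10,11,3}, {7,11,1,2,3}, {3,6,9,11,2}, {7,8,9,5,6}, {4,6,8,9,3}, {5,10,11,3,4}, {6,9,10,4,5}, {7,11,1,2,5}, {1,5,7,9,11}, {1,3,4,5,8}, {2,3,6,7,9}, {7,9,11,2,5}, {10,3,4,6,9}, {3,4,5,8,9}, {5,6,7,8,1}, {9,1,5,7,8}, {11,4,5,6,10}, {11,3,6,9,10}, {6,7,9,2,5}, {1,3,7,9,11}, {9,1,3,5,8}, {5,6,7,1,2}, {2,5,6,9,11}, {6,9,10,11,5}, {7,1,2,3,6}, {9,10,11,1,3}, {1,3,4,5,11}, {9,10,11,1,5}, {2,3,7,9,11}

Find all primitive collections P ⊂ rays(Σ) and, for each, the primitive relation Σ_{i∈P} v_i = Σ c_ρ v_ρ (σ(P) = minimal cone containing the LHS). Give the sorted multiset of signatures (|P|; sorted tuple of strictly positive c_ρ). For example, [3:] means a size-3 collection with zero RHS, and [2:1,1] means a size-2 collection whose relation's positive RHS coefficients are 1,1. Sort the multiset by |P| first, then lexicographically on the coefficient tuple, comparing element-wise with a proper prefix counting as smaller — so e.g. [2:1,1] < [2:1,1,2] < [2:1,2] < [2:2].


18 minimal non-faces of Δ(Σ) (on 11 rays):

  • {8,11}:  v_{8} + v_{11} = 0 — sig = [2:]
  • {4,7}:  v_{4} + v_{7} = v_{6} — sig = [2:1]
  • {2,8}:  v_{2} + v_{8} = v_{6} + v_{7} — sig = [2:1,1]
  • {7,10}:  v_{7} + v_{10} = v_{9} + v_{11} — sig = [2:1,1]
  • {8,10}:  v_{8} + v_{10} = v_{3} + v_{5} + v_{9} — sig = [2:1,1,1]
  • {2,10}:  v_{2} + v_{10} = v_{6} + v_{9} + 2·v_{11} — sig = [2:1,1,2]
  • {2,4}:  v_{2} + v_{4} = 2·v_{6} + v_{11} — sig = [2:1,2]
  • {1,6,9}:  v_{1} + v_{6} + v_{9} = 0 — sig = [3:]
  • {3,5,7}:  v_{3} + v_{5} + v_{7} = 0 — sig = [3:]
  • {3,5,6}:  v_{3} + v_{5} + v_{6} = v_{4} — sig = [3:1]
  • {6,7,11}:  v_{6} + v_{7} + v_{11} = v_{2} — sig = [3:1]
  • {1,2,9}:  v_{1} + v_{2} + v_{9} = v_{7} + v_{11} — sig = [3:1,1]
  • {1,4,9}:  v_{1} + v_{4} + v_{9} = v_{3} + v_{5} — sig = [3:1,1]
  • {2,3,5}:  v_{2} + v_{3} + v_{5} = v_{6} + v_{11} — sig = [3:1,1]
  • {4,9,11}:  v_{4} + v_{9} + v_{11} = v_{6} + v_{10} — sig = [3:1,1]
  • {1,6,10}:  v_{1} + v_{6} + v_{10} = v_{3} + v_{5} + v_{11} — sig = [3:1,1,1]
  • {1,4,10}:  v_{1} + v_{4} + v_{10} = 2·v_{3} + 2·v_{5} + v_{11} — sig = [3:1,2,2]
  • {3,5,9,11}:  v_{3} + v_{5} + v_{9} + v_{11} = v_{10} — sig = [4:1]

Hence PRS(X_Σ) =
[[2:], [2:1], [2:1,1], [2:1,1], [2:1,1,1], [2:1,1,2], [2:1,2], [3:], [3:], [3:1], [3:1], [3:1,1], [3:1,1], [3:1,1], [3:1,1], [3:1,1,1], [3:1,2,2], [4:1]]


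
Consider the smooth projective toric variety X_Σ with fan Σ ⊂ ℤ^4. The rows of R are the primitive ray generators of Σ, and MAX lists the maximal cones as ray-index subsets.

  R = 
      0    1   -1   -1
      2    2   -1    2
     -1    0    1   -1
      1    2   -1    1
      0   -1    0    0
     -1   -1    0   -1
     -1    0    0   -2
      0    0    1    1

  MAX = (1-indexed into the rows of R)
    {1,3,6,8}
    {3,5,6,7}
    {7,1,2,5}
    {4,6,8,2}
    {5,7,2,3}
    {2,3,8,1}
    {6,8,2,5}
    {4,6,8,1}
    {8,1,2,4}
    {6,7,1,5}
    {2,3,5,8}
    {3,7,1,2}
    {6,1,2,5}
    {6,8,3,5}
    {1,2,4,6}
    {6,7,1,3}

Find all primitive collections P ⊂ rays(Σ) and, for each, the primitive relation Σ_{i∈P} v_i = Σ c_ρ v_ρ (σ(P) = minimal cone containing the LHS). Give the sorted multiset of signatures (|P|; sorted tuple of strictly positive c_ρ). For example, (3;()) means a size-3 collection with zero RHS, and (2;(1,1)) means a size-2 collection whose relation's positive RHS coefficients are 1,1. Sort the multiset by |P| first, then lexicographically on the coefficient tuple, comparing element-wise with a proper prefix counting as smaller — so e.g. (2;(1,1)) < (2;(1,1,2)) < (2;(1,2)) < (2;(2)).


9 collections generate NE(X_Σ); each relation:

  P={7,8}:  v_{7} + v_{8} = v_{3}  ⇒ sig = (2;(1))
  P={4,5}:  v_{4} + v_{5} = v_{2} + v_{6}  ⇒ sig = (2;(1,1))
  P={4,7}:  v_{4} + v_{7} = 2·v_{1} + v_{8}  ⇒ sig = (2;(1,2))
  P={3,4}:  v_{3} + v_{4} = 2·v_{1} + 2·v_{8}  ⇒ sig = (2;(2,2))
  P={1,5,8}:  v_{1} + v_{5} + v_{8} = 0  ⇒ sig = (3;())
  P={1,3,5}:  v_{1} + v_{3} + v_{5} = v_{7}  ⇒ sig = (3;(1))
  P={2,6,7}:  v_{2} + v_{6} + v_{7} = v_{1}  ⇒ sig = (3;(1))
  P={2,3,6}:  v_{2} + v_{3} + v_{6} = v_{1} + v_{8}  ⇒ sig = (3;(1,1))
  P={1,2,6,8}:  v_{1} + v_{2} + v_{6} + v_{8} = v_{4}  ⇒ sig = (4;(1))

so the primitive-relation signature multiset is
    |P|=2: 4 collections, coeffs (1), (1,1), (1,2), (2,2)
    |P|=3: 4 collections, coeffs (), (1), (1), (1,1)
    |P|=4: 1 collection, coeffs (1)


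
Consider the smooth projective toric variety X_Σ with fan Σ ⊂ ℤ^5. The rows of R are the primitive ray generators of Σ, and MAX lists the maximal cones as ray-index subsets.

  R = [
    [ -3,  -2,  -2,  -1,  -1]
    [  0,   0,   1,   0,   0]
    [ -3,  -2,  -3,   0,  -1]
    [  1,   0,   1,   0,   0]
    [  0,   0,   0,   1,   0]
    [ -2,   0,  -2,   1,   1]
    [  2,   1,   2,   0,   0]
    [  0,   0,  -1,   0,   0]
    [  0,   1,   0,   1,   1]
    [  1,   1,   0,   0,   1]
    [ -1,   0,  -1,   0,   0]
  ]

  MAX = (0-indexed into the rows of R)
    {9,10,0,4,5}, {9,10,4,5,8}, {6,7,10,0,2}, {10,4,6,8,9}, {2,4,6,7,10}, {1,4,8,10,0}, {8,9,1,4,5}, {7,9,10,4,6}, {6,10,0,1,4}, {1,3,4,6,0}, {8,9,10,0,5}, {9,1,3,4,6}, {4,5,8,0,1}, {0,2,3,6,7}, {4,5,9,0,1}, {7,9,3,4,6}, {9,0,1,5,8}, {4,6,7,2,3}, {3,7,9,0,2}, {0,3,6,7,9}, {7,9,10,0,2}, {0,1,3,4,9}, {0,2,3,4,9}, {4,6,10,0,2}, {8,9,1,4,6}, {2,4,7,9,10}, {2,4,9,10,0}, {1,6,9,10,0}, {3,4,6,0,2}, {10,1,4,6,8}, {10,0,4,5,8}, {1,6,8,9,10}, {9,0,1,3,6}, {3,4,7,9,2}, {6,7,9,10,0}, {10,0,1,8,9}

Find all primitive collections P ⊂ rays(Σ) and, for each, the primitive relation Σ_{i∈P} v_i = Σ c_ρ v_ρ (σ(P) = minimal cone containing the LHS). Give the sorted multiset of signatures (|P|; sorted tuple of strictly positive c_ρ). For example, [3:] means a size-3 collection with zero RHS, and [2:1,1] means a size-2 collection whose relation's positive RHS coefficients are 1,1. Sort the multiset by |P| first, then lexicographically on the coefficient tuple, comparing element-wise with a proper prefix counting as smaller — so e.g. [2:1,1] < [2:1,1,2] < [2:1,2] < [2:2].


17 collections generate NE(X_Σ); each relation:

  {1,7}:  v_{1} + v_{7} = 0  →  sig = [2:]
  {3,10}:  v_{3} + v_{10} = 0  →  sig = [2:]
  {5,6}:  v_{5} + v_{6} = v_{8}  →  sig = [2:1]
  {1,2}:  v_{1} + v_{2} = v_{0} + v_{4}  →  sig = [2:1,1]
  {3,8}:  v_{3} + v_{8} = v_{1} + v_{4} + v_{9}  →  sig = [2:1,1,1]
  {7,8}:  v_{7} + v_{8} = v_{4} + v_{9} + v_{10}  →  sig = [2:1,1,1]
  {2,8}:  v_{2} + v_{8} = v_{0} + 2·v_{4} + v_{9} + v_{10}  →  sig = [2:1,1,1,2]
  {3,5}:  v_{3} + v_{5} = v_{0} + v_{1} + 2·v_{4} + 2·v_{9}  →  sig = [2:1,1,2,2]
  {5,7}:  v_{5} + v_{7} = v_{0} + 2·v_{4} + 2·v_{9} + v_{10}  →  sig = [2:1,1,2,2]
  {2,5}:  v_{2} + v_{5} = 2·v_{0} + 3·v_{4} + 2·v_{9} + v_{10}  →  sig = [2:1,2,2,3]
  {0,4,7}:  v_{0} + v_{4} + v_{7} = v_{2}  →  sig = [3:1]
  {2,6,9}:  v_{2} + v_{6} + v_{9} = v_{7}  →  sig = [3:1]
  {0,6,8}:  v_{0} + v_{6} + v_{8} = v_{1} + v_{10}  →  sig = [3:1,1]
  {1,5,10}:  v_{1} + v_{5} + v_{10} = v_{0} + 2·v_{8}  →  sig = [3:1,2]
  {0,4,6,9}:  v_{0} + v_{4} + v_{6} + v_{9} = 0  →  sig = [4:]
  {0,4,8,9}:  v_{0} + v_{4} + v_{8} + v_{9} = v_{5}  →  sig = [4:1]
  {1,4,9,10}:  v_{1} + v_{4} + v_{9} + v_{10} = v_{8}  →  sig = [4:1]

so the primitive-relation signature multiset is
{ [2:] ×2,  [2:1],  [2:1,1],  [2:1,1,1] ×2,  [2:1,1,1,2],  [2:1,1,2,2] ×2,  [2:1,2,2,3],  [3:1] ×2,  [3:1,1],  [3:1,2],  [4:],  [4:1] ×2 }


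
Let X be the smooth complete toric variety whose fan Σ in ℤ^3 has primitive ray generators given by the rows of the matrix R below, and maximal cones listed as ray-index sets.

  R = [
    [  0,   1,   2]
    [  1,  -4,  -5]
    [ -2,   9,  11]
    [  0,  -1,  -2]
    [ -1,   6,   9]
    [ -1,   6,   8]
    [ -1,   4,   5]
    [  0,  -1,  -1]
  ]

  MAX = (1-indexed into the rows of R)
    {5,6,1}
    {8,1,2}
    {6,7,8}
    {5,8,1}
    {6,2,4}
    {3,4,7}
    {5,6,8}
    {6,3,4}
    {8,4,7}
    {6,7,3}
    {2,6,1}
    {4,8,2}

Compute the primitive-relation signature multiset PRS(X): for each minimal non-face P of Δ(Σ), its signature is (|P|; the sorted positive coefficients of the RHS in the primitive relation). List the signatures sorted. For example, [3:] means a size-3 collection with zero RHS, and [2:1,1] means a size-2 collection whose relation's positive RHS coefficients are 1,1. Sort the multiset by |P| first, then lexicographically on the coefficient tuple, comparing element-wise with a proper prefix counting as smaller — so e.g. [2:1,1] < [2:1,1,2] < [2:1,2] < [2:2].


Σ has 14 primitive collections:

  • {1,4}:  v_{1} + v_{4} = 0  →  sig = [2:]
  • {2,7}:  v_{2} + v_{7} = 0  →  sig = [2:]
  • {1,3}:  v_{1} + v_{3} = v_{6} + v_{7}  →  sig = [2:1,1]
  • {1,7}:  v_{1} + v_{7} = v_{6} + v_{8}  →  sig = [2:1,1]
  • {2,3}:  v_{2} + v_{3} = v_{4} + v_{6}  →  sig = [2:1,1]
  • {4,5}:  v_{4} + v_{5} = v_{6} + v_{8}  →  sig = [2:1,1]
  • {3,5}:  v_{3} + v_{5} = 2·v_{6} + v_{7} + v_{8}  →  sig = [2:1,1,2]
  • {2,5}:  v_{2} + v_{5} = 2·v_{1}  →  sig = [2:2]
  • {3,8}:  v_{3} + v_{8} = 2·v_{7}  →  sig = [2:2]
  • {5,7}:  v_{5} + v_{7} = 2·v_{6} + 2·v_{8}  →  sig = [2:2,2]
  • {1,6,8}:  v_{1} + v_{6} + v_{8} = v_{5}  →  sig = [3:1]
  • {2,6,8}:  v_{2} + v_{6} + v_{8} = v_{1}  →  sig = [3:1]
  • {4,6,7}:  v_{4} + v_{6} + v_{7} = v_{3}  →  sig = [3:1]
  • {4,6,8}:  v_{4} + v_{6} + v_{8} = v_{7}  →  sig = [3:1]

Signatures (|P|; sorted positive RHS coefficients), sorted:
    |P|=2: 10 collections, coeffs (), (), (1,1), (1,1), (1,1), (1,1), (1,1,2), (2), (2), (2,2)
    |P|=3: 4 collections, coeffs (1), (1), (1), (1)


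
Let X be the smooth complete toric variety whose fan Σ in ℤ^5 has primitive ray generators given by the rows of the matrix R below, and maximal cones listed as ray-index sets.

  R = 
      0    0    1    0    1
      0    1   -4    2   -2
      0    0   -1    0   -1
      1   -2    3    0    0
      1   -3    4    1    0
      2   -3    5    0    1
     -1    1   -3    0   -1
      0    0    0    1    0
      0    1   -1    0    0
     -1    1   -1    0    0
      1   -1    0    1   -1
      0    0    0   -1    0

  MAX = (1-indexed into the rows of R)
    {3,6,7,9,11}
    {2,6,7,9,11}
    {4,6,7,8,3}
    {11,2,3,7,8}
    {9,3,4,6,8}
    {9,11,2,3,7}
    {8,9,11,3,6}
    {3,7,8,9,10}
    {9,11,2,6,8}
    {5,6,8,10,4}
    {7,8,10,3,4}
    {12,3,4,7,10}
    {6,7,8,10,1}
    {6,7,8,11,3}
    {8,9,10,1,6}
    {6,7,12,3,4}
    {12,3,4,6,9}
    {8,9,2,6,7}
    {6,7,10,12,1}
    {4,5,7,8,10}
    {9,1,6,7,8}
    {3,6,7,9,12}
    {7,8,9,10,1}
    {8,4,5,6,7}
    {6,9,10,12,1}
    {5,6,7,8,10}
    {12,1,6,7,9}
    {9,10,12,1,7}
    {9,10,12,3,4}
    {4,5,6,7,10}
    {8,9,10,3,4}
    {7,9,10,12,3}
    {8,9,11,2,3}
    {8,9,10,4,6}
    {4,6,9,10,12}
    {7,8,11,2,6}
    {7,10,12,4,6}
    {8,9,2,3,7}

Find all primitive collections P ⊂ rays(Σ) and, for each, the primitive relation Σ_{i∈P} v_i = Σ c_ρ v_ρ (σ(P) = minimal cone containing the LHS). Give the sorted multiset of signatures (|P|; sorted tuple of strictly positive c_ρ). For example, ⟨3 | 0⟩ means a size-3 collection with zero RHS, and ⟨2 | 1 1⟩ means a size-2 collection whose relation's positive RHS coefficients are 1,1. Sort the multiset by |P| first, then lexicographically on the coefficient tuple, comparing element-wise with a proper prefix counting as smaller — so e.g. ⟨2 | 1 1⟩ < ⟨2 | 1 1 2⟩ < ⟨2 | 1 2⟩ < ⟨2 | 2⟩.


Σ has 24 primitive collections:

  {1,3}:  v_{1} + v_{3} = 0  →  sig = ⟨2 | 0⟩
  {8,12}:  v_{8} + v_{12} = 0  →  sig = ⟨2 | 0⟩
  {1,4}:  v_{1} + v_{4} = v_{6} + v_{10}  →  sig = ⟨2 | 1 1⟩
  {5,9}:  v_{5} + v_{9} = v_{4} + v_{8}  →  sig = ⟨2 | 1 1⟩
  {10,11}:  v_{10} + v_{11} = v_{3} + v_{8}  →  sig = ⟨2 | 1 1⟩
  {2,4}:  v_{2} + v_{4} = v_{3} + v_{8} + v_{11}  →  sig = ⟨2 | 1 1 1⟩
  {2,12}:  v_{2} + v_{12} = v_{7} + v_{9} + v_{11}  →  sig = ⟨2 | 1 1 1⟩
  {1,11}:  v_{1} + v_{11} = v_{6} + v_{7} + v_{8} + v_{9}  →  sig = ⟨2 | 1 1 1 1⟩
  {5,12}:  v_{5} + v_{12} = v_{4} + v_{6} + v_{7} + v_{10}  →  sig = ⟨2 | 1 1 1 1⟩
  {11,12}:  v_{11} + v_{12} = v_{3} + v_{6} + v_{7} + v_{9}  →  sig = ⟨2 | 1 1 1 1⟩
  {5,11}:  v_{5} + v_{11} = v_{3} + v_{4} + v_{6} + v_{7} + 2·v_{8}  →  sig = ⟨2 | 1 1 1 1 2⟩
  {2,10}:  v_{2} + v_{10} = v_{3} + v_{7} + 2·v_{8} + v_{9}  →  sig = ⟨2 | 1 1 1 2⟩
  {3,5}:  v_{3} + v_{5} = 2·v_{4} + v_{7} + v_{8}  →  sig = ⟨2 | 1 1 2⟩
  {4,11}:  v_{4} + v_{11} = 2·v_{3} + v_{6} + v_{8}  →  sig = ⟨2 | 1 1 2⟩
  {1,5}:  v_{1} + v_{5} = 2·v_{6} + v_{7} + v_{8} + 2·v_{10}  →  sig = ⟨2 | 1 1 2 2⟩
  {2,5}:  v_{2} + v_{5} = 2·v_{3} + v_{6} + v_{7} + 3·v_{8}  →  sig = ⟨2 | 1 1 2 3⟩
  {1,2}:  v_{1} + v_{2} = v_{6} + 2·v_{7} + 2·v_{8} + 2·v_{9}  →  sig = ⟨2 | 1 2 2 2⟩
  {3,6,10}:  v_{3} + v_{6} + v_{10} = v_{4}  →  sig = ⟨3 | 1⟩
  {4,7,9}:  v_{4} + v_{7} + v_{9} = v_{3}  →  sig = ⟨3 | 1⟩
  {2,3,6}:  v_{2} + v_{3} + v_{6} = 2·v_{11}  →  sig = ⟨3 | 2⟩
  {6,7,9,10}:  v_{6} + v_{7} + v_{9} + v_{10} = 0  →  sig = ⟨4 | 0⟩
  {7,8,9,11}:  v_{7} + v_{8} + v_{9} + v_{11} = v_{2}  →  sig = ⟨4 | 1⟩
  {3,6,7,8,9}:  v_{3} + v_{6} + v_{7} + v_{8} + v_{9} = v_{11}  →  sig = ⟨5 | 1⟩
  {4,6,7,8,10}:  v_{4} + v_{6} + v_{7} + v_{8} + v_{10} = v_{5}  →  sig = ⟨5 | 1⟩

Sorted signature multiset PRS(X):
[⟨2 | 0⟩, ⟨2 | 0⟩, ⟨2 | 1 1⟩, ⟨2 | 1 1⟩, ⟨2 | 1 1⟩, ⟨2 | 1 1 1⟩, ⟨2 | 1 1 1⟩, ⟨2 | 1 1 1 1⟩, ⟨2 | 1 1 1 1⟩, ⟨2 | 1 1 1 1⟩, ⟨2 | 1 1 1 1 2⟩, ⟨2 | 1 1 1 2⟩, ⟨2 | 1 1 2⟩, ⟨2 | 1 1 2⟩, ⟨2 | 1 1 2 2⟩, ⟨2 | 1 1 2 3⟩, ⟨2 | 1 2 2 2⟩, ⟨3 | 1⟩, ⟨3 | 1⟩, ⟨3 | 2⟩, ⟨4 | 0⟩, ⟨4 | 1⟩, ⟨5 | 1⟩, ⟨5 | 1⟩]


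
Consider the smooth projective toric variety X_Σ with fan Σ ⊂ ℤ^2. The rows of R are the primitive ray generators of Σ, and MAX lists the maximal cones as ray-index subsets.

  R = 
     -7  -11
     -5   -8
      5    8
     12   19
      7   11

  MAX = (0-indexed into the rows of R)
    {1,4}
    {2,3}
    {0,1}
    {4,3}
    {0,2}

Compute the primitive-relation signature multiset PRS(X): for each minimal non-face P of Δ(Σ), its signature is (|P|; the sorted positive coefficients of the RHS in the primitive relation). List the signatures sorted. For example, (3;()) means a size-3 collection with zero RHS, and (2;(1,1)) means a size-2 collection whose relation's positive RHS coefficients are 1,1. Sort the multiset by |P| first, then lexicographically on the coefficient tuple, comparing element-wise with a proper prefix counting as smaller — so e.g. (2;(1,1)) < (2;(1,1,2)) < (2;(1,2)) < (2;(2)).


|primitive collections| = 5. Relations:

  P = {0,4}:  v_{0} + v_{4} = 0 ; sig = (2;())
  P = {1,2}:  v_{1} + v_{2} = 0 ; sig = (2;())
  P = {0,3}:  v_{0} + v_{3} = v_{2} ; sig = (2;(1))
  P = {1,3}:  v_{1} + v_{3} = v_{4} ; sig = (2;(1))
  P = {2,4}:  v_{2} + v_{4} = v_{3} ; sig = (2;(1))

Hence PRS(X_Σ) =
{ (2;()) ×2,  (2;(1)) ×3 }


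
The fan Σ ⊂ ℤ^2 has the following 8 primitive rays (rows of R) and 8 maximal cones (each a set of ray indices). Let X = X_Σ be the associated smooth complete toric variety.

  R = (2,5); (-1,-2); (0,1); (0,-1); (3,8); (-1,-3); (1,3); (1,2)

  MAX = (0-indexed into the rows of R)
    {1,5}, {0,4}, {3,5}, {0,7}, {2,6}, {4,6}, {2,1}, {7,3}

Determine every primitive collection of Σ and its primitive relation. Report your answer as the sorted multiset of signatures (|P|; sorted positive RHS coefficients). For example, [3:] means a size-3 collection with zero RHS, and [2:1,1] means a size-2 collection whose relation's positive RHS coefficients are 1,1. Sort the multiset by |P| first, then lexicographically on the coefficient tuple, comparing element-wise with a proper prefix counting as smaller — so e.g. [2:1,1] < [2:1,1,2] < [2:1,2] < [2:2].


Primitive collections (20):

  P = {1,7}:  v_{1} + v_{7} = 0 ; sig = [2:]
  P = {2,3}:  v_{2} + v_{3} = 0 ; sig = [2:]
  P = {5,6}:  v_{5} + v_{6} = 0 ; sig = [2:]
  P = {0,1}:  v_{0} + v_{1} = v_{6} ; sig = [2:1]
  P = {0,5}:  v_{0} + v_{5} = v_{7} ; sig = [2:1]
  P = {0,6}:  v_{0} + v_{6} = v_{4} ; sig = [2:1]
  P = {1,3}:  v_{1} + v_{3} = v_{5} ; sig = [2:1]
  P = {1,6}:  v_{1} + v_{6} = v_{2} ; sig = [2:1]
  P = {2,5}:  v_{2} + v_{5} = v_{1} ; sig = [2:1]
  P = {2,7}:  v_{2} + v_{7} = v_{6} ; sig = [2:1]
  P = {3,6}:  v_{3} + v_{6} = v_{7} ; sig = [2:1]
  P = {4,5}:  v_{4} + v_{5} = v_{0} ; sig = [2:1]
  P = {5,7}:  v_{5} + v_{7} = v_{3} ; sig = [2:1]
  P = {6,7}:  v_{6} + v_{7} = v_{0} ; sig = [2:1]
  P = {3,4}:  v_{3} + v_{4} = v_{0} + v_{7} ; sig = [2:1,1]
  P = {0,2}:  v_{0} + v_{2} = 2·v_{6} ; sig = [2:2]
  P = {0,3}:  v_{0} + v_{3} = 2·v_{7} ; sig = [2:2]
  P = {1,4}:  v_{1} + v_{4} = 2·v_{6} ; sig = [2:2]
  P = {4,7}:  v_{4} + v_{7} = 2·v_{0} ; sig = [2:2]
  P = {2,4}:  v_{2} + v_{4} = 3·v_{6} ; sig = [2:3]

so the primitive-relation signature multiset is
    [2:]
    [2:]
    [2:]
    [2:1]
    [2:1]
    [2:1]
    [2:1]
    [2:1]
    [2:1]
    [2:1]
    [2:1]
    [2:1]
    [2:1]
    [2:1]
    [2:1,1]
    [2:2]
    [2:2]
    [2:2]
    [2:2]
    [2:3]


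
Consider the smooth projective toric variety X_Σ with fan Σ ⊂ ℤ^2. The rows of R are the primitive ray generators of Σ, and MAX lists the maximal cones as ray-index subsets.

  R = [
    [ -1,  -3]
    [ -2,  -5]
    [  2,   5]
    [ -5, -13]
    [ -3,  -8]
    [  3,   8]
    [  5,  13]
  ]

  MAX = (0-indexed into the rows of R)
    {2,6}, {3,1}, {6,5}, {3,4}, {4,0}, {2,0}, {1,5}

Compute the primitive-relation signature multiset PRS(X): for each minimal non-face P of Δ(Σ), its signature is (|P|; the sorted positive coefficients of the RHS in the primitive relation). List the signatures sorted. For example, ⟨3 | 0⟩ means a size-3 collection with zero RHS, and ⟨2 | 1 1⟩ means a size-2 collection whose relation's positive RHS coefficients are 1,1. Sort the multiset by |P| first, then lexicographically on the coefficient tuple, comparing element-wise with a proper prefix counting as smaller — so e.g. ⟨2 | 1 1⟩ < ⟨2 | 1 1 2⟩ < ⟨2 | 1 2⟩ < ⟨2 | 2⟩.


Δ(Σ) — 7 vertices, 14 min non-faces:

  {1,2}:  v_{1} + v_{2} = 0 — sig = ⟨2 | 0⟩
  {3,6}:  v_{3} + v_{6} = 0 — sig = ⟨2 | 0⟩
  {4,5}:  v_{4} + v_{5} = 0 — sig = ⟨2 | 0⟩
  {0,1}:  v_{0} + v_{1} = v_{4} — sig = ⟨2 | 1⟩
  {0,5}:  v_{0} + v_{5} = v_{2} — sig = ⟨2 | 1⟩
  {1,4}:  v_{1} + v_{4} = v_{3} — sig = ⟨2 | 1⟩
  {1,6}:  v_{1} + v_{6} = v_{5} — sig = ⟨2 | 1⟩
  {2,3}:  v_{2} + v_{3} = v_{4} — sig = ⟨2 | 1⟩
  {2,4}:  v_{2} + v_{4} = v_{0} — sig = ⟨2 | 1⟩
  {2,5}:  v_{2} + v_{5} = v_{6} — sig = ⟨2 | 1⟩
  {3,5}:  v_{3} + v_{5} = v_{1} — sig = ⟨2 | 1⟩
  {4,6}:  v_{4} + v_{6} = v_{2} — sig = ⟨2 | 1⟩
  {0,3}:  v_{0} + v_{3} = 2·v_{4} — sig = ⟨2 | 2⟩
  {0,6}:  v_{0} + v_{6} = 2·v_{2} — sig = ⟨2 | 2⟩

Signatures (|P|; sorted positive RHS coefficients), sorted:
[⟨2 | 0⟩, ⟨2 | 0⟩, ⟨2 | 0⟩, ⟨2 | 1⟩, ⟨2 | 1⟩, ⟨2 | 1⟩, ⟨2 | 1⟩, ⟨2 | 1⟩, ⟨2 | 1⟩, ⟨2 | 1⟩, ⟨2 | 1⟩, ⟨2 | 1⟩, ⟨2 | 2⟩, ⟨2 | 2⟩]
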